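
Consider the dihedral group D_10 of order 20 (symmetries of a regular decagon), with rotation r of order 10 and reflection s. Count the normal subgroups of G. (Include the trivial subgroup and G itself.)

7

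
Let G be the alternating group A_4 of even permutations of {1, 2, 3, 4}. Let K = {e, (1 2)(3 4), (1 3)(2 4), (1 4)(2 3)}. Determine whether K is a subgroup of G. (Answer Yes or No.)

|K| = 4 divides |G| = 12, consistent with Lagrange.
K contains the identity, every element's inverse is in K, and K is closed under ∘: it is a subgroup.

Yes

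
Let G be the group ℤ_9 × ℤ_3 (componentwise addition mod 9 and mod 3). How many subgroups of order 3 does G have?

|G| = 27 and 3 | 27, so subgroups of order 3 are possible by Lagrange.
The subgroups of order 3 are: {(0,0), (0,1), (0,2)}; {(0,0), (3,0), (6,0)}; {(0,0), (3,1), (6,2)}; {(0,0), (3,2), (6,1)}.
So G has 4 subgroups of order 3.

4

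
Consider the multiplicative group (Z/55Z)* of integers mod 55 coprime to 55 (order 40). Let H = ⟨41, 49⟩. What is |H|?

20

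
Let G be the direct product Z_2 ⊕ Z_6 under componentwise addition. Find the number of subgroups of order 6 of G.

|G| = 12 and 6 | 12, so subgroups of order 6 are possible by Lagrange.
The subgroups of order 6 are: {(0,0), (0,1), (0,2), (0,3), (0,4), (0,5)}; {(0,0), (0,2), (0,4), (1,0), (1,2), (1,4)}; {(0,0), (0,2), (0,4), (1,1), (1,3), (1,5)}.
So G has 3 subgroups of order 6.

3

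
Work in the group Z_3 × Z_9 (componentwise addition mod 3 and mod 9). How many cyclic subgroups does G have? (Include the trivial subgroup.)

8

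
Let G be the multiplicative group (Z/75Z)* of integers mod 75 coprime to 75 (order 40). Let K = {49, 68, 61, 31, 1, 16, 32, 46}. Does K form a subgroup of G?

Closure fails: 32 · 46 = 47 ∉ K. So K is not a subgroup.

No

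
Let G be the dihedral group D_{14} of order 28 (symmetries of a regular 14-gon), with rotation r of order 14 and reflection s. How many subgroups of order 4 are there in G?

7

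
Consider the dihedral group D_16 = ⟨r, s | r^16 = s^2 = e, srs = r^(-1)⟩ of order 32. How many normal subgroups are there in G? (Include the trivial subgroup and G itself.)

8

G has 36 subgroups. Checking conjugation-invariance by order — order 1: 1/1 normal; order 2: 1/17 normal; order 4: 1/9 normal; order 8: 1/5 normal; order 16: 3/3 normal; order 32: 1/1 normal.
Total normal subgroups: 8.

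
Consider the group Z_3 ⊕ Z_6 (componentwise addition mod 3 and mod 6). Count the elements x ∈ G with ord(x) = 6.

An element (a,b) has order lcm(ord(a), ord(b)); count pairs with lcm equal to 6.
Enumerating gives 8 such elements.

8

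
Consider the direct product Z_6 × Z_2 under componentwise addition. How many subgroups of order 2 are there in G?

3

|G| = 12 and 2 | 12, so subgroups of order 2 are possible by Lagrange.
The subgroups of order 2 are: {(0,0), (0,1)}; {(0,0), (3,0)}; {(0,0), (3,1)}.
So G has 3 subgroups of order 2.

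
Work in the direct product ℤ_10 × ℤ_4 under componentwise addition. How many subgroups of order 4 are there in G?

|G| = 40 and 4 | 40, so subgroups of order 4 are possible by Lagrange.
The subgroups of order 4 are: {(0,0), (0,1), (0,2), (0,3)}; {(0,0), (0,2), (5,0), (5,2)}; {(0,0), (0,2), (5,1), (5,3)}.
So G has 3 subgroups of order 4.

3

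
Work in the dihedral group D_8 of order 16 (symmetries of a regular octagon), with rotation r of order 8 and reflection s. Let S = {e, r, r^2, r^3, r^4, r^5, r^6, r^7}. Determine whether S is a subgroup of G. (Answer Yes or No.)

Yes

|S| = 8 divides |G| = 16, consistent with Lagrange.
S contains the identity, every element's inverse is in S, and S is closed under ·: it is a subgroup.
In fact S = ⟨r^7⟩.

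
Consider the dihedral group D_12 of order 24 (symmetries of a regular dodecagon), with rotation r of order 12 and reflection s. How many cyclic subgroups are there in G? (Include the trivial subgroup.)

18

Group the elements of G by the cyclic subgroup they generate; each cyclic subgroup of order d accounts for φ(d) elements.
Cyclic subgroups by order — order 1: 1; order 2: 13; order 3: 1; order 4: 1; order 6: 1; order 12: 1.
Total: 18.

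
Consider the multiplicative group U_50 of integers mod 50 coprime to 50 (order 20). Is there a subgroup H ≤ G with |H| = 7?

7 does not divide |G| = 20, so by Lagrange no subgroup of order 7 exists.

No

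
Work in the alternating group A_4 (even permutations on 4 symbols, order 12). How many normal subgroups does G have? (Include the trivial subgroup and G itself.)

G has 10 subgroups. Checking conjugation-invariance by order — order 1: 1/1 normal; order 2: 0/3 normal; order 3: 0/4 normal; order 4: 1/1 normal; order 12: 1/1 normal.
Total normal subgroups: 3.

3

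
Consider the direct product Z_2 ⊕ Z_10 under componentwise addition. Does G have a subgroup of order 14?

No

14 does not divide |G| = 20, so by Lagrange no subgroup of order 14 exists.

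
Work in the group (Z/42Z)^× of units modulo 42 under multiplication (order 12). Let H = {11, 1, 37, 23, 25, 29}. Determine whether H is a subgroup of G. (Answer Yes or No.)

|H| = 6 divides |G| = 12, consistent with Lagrange.
H contains the identity, every element's inverse is in H, and H is closed under ·: it is a subgroup.
In fact H = ⟨23⟩.

Yes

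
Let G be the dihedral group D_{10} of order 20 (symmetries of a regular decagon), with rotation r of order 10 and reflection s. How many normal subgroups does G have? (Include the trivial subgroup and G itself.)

7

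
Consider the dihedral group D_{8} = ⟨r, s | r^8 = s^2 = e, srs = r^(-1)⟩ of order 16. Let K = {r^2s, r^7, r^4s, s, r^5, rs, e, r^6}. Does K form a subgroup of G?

r^5 ∈ K but its inverse r^3 ∉ K, so K is not a subgroup.

No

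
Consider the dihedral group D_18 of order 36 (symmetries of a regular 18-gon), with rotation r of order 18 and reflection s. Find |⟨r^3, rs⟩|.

|⟨r^3⟩| = 6 and |⟨rs⟩| = 2, so |H| is a multiple of lcm(6, 2) = 6 and divides |G| = 36.
Closing under the operation: H = {e, r^3, r^6, r^9, r^12, r^15, rs, r^4s, r^7s, r^10s, r^13s, r^16s}, so |H| = 12.

12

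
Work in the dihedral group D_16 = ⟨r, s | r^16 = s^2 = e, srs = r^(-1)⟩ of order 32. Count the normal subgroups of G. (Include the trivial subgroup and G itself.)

G has 36 subgroups. Checking conjugation-invariance by order — order 1: 1/1 normal; order 2: 1/17 normal; order 4: 1/9 normal; order 8: 1/5 normal; order 16: 3/3 normal; order 32: 1/1 normal.
Total normal subgroups: 8.

8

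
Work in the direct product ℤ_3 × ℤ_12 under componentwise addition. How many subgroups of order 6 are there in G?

|G| = 36 and 6 | 36, so subgroups of order 6 are possible by Lagrange.
The subgroups of order 6 are: {(0,0), (0,2), (0,4), (0,6), (0,8), (0,10)}; {(0,0), (0,6), (1,0), (1,6), (2,0), (2,6)}; {(0,0), (0,6), (1,4), (1,10), (2,2), (2,8)}; {(0,0), (0,6), (1,2), (1,8), (2,4), (2,10)}.
So G has 4 subgroups of order 6.

4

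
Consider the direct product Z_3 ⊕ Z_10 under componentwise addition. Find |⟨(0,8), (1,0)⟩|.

15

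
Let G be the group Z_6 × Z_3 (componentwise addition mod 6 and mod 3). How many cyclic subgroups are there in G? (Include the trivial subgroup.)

10

Each element a generates a cyclic subgroup ⟨a⟩; distinct elements may generate the same one (a cyclic group of order d has φ(d) generators).
Cyclic subgroups by order — order 1: 1; order 2: 1; order 3: 4; order 6: 4.
Total: 10.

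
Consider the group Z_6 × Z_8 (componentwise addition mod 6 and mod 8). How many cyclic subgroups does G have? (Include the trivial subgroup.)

16

Group the elements of G by the cyclic subgroup they generate; each cyclic subgroup of order d accounts for φ(d) elements.
Cyclic subgroups by order — order 1: 1; order 2: 3; order 3: 1; order 4: 2; order 6: 3; order 8: 2; order 12: 2; order 24: 2.
Total: 16.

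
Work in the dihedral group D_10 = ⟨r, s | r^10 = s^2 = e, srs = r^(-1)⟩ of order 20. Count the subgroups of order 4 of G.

|G| = 20 and 4 | 20, so subgroups of order 4 are possible by Lagrange.
The subgroups of order 4 are: {e, r^5, r^2s, r^7s}; {e, r^5, r^3s, r^8s}; {e, r^5, r^4s, r^9s}; {e, r^5, s, r^5s}; … (5 in all).
So G has 5 subgroups of order 4.

5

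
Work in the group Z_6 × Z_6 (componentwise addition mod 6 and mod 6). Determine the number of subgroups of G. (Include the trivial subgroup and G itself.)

30

|G| = 36, so by Lagrange every subgroup order divides 36. Divisors: 1, 2, 3, 4, 6, 9, 12, 18, 36.
Subgroups by order — order 1: 1; order 2: 3; order 3: 4; order 4: 1; order 6: 12; order 9: 1; order 12: 4; order 18: 3; order 36: 1.
Total: 1 + 3 + 4 + 1 + 12 + 1 + 4 + 3 + 1 = 30.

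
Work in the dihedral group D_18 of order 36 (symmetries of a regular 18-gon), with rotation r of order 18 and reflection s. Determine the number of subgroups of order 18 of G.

|G| = 36 and 18 | 36, so subgroups of order 18 are possible by Lagrange.
The subgroups of order 18 are: {e, r, r^2, r^3, r^4, r^5, r^6, r^7, r^8, r^9, r^10, r^11, r^12, r^13, r^14, r^15, r^16, r^17}; {e, r^2, r^4, r^6, r^8, r^10, r^12, r^14, r^16, s, r^2s, r^4s, r^6s, r^8s, r^10s, r^12s, r^14s, r^16s}; {e, r^2, r^4, r^6, r^8, r^10, r^12, r^14, r^16, rs, r^3s, r^5s, r^7s, r^9s, r^11s, r^13s, r^15s, r^17s}.
So G has 3 subgroups of order 18.

3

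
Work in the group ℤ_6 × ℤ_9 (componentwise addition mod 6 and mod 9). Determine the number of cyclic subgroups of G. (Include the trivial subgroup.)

16

A cyclic subgroup of order d is generated by each of its φ(d) elements of order d, so the cyclic subgroups of order d number (#elements of order d)/φ(d).
Cyclic subgroups by order — order 1: 1; order 2: 1; order 3: 4; order 6: 4; order 9: 3; order 18: 3.
Total: 16.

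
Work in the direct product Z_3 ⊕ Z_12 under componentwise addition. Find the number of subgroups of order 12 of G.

|G| = 36 and 12 | 36, so subgroups of order 12 are possible by Lagrange.
The subgroups of order 12 are: {(0,0), (0,1), (0,2), (0,3), (0,4), (0,5), (0,6), (0,7), (0,8), (0,9), (0,10), (0,11)}; {(0,0), (0,3), (0,6), (0,9), (1,0), (1,3), (1,6), (1,9), (2,0), (2,3), (2,6), (2,9)}; {(0,0), (0,3), (0,6), (0,9), (1,1), (1,4), (1,7), (1,10), (2,2), (2,5), (2,8), (2,11)}; {(0,0), (0,3), (0,6), (0,9), (1,2), (1,5), (1,8), (1,11), (2,1), (2,4), (2,7), (2,10)}.
So G has 4 subgroups of order 12.

4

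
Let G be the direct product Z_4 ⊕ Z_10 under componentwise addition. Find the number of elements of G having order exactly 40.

An element (a,b) has order lcm(ord(a), ord(b)); count pairs with lcm equal to 40.
Enumerating gives 0 such elements.

0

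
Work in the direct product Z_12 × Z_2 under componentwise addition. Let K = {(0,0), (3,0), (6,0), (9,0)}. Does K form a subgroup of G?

Yes

|K| = 4 divides |G| = 24, consistent with Lagrange.
K contains the identity, every element's inverse is in K, and K is closed under +: it is a subgroup.
In fact K = ⟨(9,0)⟩.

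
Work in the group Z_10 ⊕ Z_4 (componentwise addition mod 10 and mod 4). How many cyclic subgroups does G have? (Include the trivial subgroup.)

A cyclic subgroup of order d is generated by each of its φ(d) elements of order d, so the cyclic subgroups of order d number (#elements of order d)/φ(d).
Cyclic subgroups by order — order 1: 1; order 2: 3; order 4: 2; order 5: 1; order 10: 3; order 20: 2.
Total: 12.

12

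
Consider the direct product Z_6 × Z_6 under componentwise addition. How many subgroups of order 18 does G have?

3

|G| = 36 and 18 | 36, so subgroups of order 18 are possible by Lagrange.
The subgroups of order 18 are: {(0,0), (0,1), (0,2), (0,3), (0,4), (0,5), (2,0), (2,1), (2,2), (2,3), (2,4), (2,5), (4,0), (4,1), (4,2), (4,3), (4,4), (4,5)}; {(0,0), (0,2), (0,4), (1,0), (1,2), (1,4), (2,0), (2,2), (2,4), (3,0), (3,2), (3,4), (4,0), (4,2), (4,4), (5,0), (5,2), (5,4)}; {(0,0), (0,2), (0,4), (1,1), (1,3), (1,5), (2,0), (2,2), (2,4), (3,1), (3,3), (3,5), (4,0), (4,2), (4,4), (5,1), (5,3), (5,5)}.
So G has 3 subgroups of order 18.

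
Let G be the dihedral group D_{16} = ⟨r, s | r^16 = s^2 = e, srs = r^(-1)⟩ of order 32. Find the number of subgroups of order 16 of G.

|G| = 32 and 16 | 32, so subgroups of order 16 are possible by Lagrange.
The subgroups of order 16 are: {e, r, r^2, r^3, r^4, r^5, r^6, r^7, r^8, r^9, r^10, r^11, r^12, r^13, r^14, r^15}; {e, r^2, r^4, r^6, r^8, r^10, r^12, r^14, s, r^2s, r^4s, r^6s, r^8s, r^10s, r^12s, r^14s}; {e, r^2, r^4, r^6, r^8, r^10, r^12, r^14, rs, r^3s, r^5s, r^7s, r^9s, r^11s, r^13s, r^15s}.
So G has 3 subgroups of order 16.

3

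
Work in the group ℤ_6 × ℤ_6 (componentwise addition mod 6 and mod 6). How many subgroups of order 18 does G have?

3

|G| = 36 and 18 | 36, so subgroups of order 18 are possible by Lagrange.
The subgroups of order 18 are: {(0,0), (0,1), (0,2), (0,3), (0,4), (0,5), (2,0), (2,1), (2,2), (2,3), (2,4), (2,5), (4,0), (4,1), (4,2), (4,3), (4,4), (4,5)}; {(0,0), (0,2), (0,4), (1,0), (1,2), (1,4), (2,0), (2,2), (2,4), (3,0), (3,2), (3,4), (4,0), (4,2), (4,4), (5,0), (5,2), (5,4)}; {(0,0), (0,2), (0,4), (1,1), (1,3), (1,5), (2,0), (2,2), (2,4), (3,1), (3,3), (3,5), (4,0), (4,2), (4,4), (5,1), (5,3), (5,5)}.
So G has 3 subgroups of order 18.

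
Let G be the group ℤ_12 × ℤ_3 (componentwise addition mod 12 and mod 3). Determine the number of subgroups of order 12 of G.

4

|G| = 36 and 12 | 36, so subgroups of order 12 are possible by Lagrange.
The subgroups of order 12 are: {(0,0), (0,1), (0,2), (3,0), (3,1), (3,2), (6,0), (6,1), (6,2), (9,0), (9,1), (9,2)}; {(0,0), (1,0), (2,0), (3,0), (4,0), (5,0), (6,0), (7,0), (8,0), (9,0), (10,0), (11,0)}; {(0,0), (1,1), (2,2), (3,0), (4,1), (5,2), (6,0), (7,1), (8,2), (9,0), (10,1), (11,2)}; {(0,0), (1,2), (2,1), (3,0), (4,2), (5,1), (6,0), (7,2), (8,1), (9,0), (10,2), (11,1)}.
So G has 4 subgroups of order 12.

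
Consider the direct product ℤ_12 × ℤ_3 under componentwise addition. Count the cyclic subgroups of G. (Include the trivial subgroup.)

Group the elements of G by the cyclic subgroup they generate; each cyclic subgroup of order d accounts for φ(d) elements.
Cyclic subgroups by order — order 1: 1; order 2: 1; order 3: 4; order 4: 1; order 6: 4; order 12: 4.
Total: 15.

15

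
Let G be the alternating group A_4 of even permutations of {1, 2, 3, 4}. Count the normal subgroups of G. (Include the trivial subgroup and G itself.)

G has 10 subgroups. Checking conjugation-invariance by order — order 1: 1/1 normal; order 2: 0/3 normal; order 3: 0/4 normal; order 4: 1/1 normal; order 12: 1/1 normal.
Total normal subgroups: 3.

3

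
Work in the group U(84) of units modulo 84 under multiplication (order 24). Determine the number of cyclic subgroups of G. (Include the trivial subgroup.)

Each element a generates a cyclic subgroup ⟨a⟩; distinct elements may generate the same one (a cyclic group of order d has φ(d) generators).
Cyclic subgroups by order — order 1: 1; order 2: 7; order 3: 1; order 6: 7.
Total: 16.

16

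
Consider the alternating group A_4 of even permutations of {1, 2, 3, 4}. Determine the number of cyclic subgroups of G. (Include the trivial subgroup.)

8

A cyclic subgroup of order d is generated by each of its φ(d) elements of order d, so the cyclic subgroups of order d number (#elements of order d)/φ(d).
Cyclic subgroups by order — order 1: 1; order 2: 3; order 3: 4.
Total: 8.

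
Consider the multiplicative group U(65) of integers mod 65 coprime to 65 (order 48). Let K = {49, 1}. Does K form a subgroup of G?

49 ∈ K but its inverse 4 ∉ K, so K is not a subgroup.

No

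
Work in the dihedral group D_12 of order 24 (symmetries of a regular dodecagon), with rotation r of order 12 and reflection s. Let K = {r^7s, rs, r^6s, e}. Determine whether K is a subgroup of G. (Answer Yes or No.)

Closure fails: r^7s · r^6s = r ∉ K. So K is not a subgroup.

No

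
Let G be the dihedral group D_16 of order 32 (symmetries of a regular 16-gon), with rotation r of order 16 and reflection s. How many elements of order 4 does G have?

The elements of order 4 are: r^4, r^12.
That's 2.

2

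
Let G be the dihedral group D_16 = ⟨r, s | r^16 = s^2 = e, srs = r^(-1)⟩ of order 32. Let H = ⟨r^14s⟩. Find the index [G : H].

16

|⟨r^14s⟩| = 2 and |G| = 32.
By Lagrange, [G : H] = |G|/|H| = 32/2 = 16.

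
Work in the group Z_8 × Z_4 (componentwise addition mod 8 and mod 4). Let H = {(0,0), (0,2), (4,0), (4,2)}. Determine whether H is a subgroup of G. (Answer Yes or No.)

Yes

|H| = 4 divides |G| = 32, consistent with Lagrange.
H contains the identity, every element's inverse is in H, and H is closed under +: it is a subgroup.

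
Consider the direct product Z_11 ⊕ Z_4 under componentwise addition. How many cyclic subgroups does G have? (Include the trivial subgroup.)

Each element a generates a cyclic subgroup ⟨a⟩; distinct elements may generate the same one (a cyclic group of order d has φ(d) generators).
Cyclic subgroups by order — order 1: 1; order 2: 1; order 4: 1; order 11: 1; order 22: 1; order 44: 1.
Total: 6.

6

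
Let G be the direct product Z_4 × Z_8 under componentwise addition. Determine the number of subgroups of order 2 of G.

3

|G| = 32 and 2 | 32, so subgroups of order 2 are possible by Lagrange.
The subgroups of order 2 are: {(0,0), (0,4)}; {(0,0), (2,0)}; {(0,0), (2,4)}.
So G has 3 subgroups of order 2.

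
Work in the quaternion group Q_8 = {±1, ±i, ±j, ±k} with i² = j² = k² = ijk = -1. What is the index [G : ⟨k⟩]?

|⟨k⟩| = 4 and |G| = 8.
By Lagrange, [G : H] = |G|/|H| = 8/4 = 2.

2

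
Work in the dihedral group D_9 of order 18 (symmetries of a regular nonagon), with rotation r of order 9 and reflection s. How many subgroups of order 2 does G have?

|G| = 18 and 2 | 18, so subgroups of order 2 are possible by Lagrange.
The subgroups of order 2 are: {e, r^2s}; {e, r^3s}; {e, r^4s}; {e, r^5s}; … (9 in all).
So G has 9 subgroups of order 2.

9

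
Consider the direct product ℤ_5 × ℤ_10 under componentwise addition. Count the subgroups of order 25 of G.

1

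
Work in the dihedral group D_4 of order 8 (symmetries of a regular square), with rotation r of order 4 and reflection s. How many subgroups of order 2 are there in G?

5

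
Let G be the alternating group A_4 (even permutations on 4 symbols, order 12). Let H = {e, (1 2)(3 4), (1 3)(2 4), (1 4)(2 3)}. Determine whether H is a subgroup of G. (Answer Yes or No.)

|H| = 4 divides |G| = 12, consistent with Lagrange.
H contains the identity, every element's inverse is in H, and H is closed under ∘: it is a subgroup.

Yes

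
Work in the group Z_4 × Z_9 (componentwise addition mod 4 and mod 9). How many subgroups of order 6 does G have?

1

|G| = 36 and 6 | 36, so subgroups of order 6 are possible by Lagrange.
The subgroups of order 6 are: {(0,0), (0,3), (0,6), (2,0), (2,3), (2,6)}.
So G has 1 subgroup of order 6.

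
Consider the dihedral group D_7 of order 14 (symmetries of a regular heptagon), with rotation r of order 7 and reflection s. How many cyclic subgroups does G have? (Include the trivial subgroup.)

9

Each element a generates a cyclic subgroup ⟨a⟩; distinct elements may generate the same one (a cyclic group of order d has φ(d) generators).
Cyclic subgroups by order — order 1: 1; order 2: 7; order 7: 1.
Total: 9.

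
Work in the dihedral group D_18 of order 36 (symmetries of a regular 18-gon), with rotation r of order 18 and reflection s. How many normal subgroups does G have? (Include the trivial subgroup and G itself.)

G has 45 subgroups. Checking conjugation-invariance by order — order 1: 1/1 normal; order 2: 1/19 normal; order 3: 1/1 normal; order 4: 0/9 normal; order 6: 1/7 normal; order 9: 1/1 normal; order 12: 0/3 normal; order 18: 3/3 normal; order 36: 1/1 normal.
Total normal subgroups: 9.

9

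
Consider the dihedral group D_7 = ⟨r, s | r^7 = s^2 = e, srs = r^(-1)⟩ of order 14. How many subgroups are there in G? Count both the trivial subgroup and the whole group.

|G| = 14, so by Lagrange every subgroup order divides 14. Divisors: 1, 2, 7, 14.
Subgroups by order — order 1: 1; order 2: 7; order 7: 1; order 14: 1.
Total: 1 + 7 + 1 + 1 = 10.

10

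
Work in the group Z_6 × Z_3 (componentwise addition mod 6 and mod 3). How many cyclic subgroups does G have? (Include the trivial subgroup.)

A cyclic subgroup of order d is generated by each of its φ(d) elements of order d, so the cyclic subgroups of order d number (#elements of order d)/φ(d).
Cyclic subgroups by order — order 1: 1; order 2: 1; order 3: 4; order 6: 4.
Total: 10.

10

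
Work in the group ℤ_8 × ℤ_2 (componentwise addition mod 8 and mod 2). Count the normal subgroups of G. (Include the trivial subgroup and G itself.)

11

G is abelian, so every subgroup is normal.
G has 11 subgroups in total, hence 11 normal subgroups.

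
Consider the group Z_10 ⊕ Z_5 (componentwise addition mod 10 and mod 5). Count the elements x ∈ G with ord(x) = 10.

An element (a,b) has order lcm(ord(a), ord(b)); count pairs with lcm equal to 10.
Enumerating gives 24 such elements.

24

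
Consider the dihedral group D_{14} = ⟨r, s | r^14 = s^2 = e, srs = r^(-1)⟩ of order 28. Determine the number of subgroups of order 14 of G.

3

|G| = 28 and 14 | 28, so subgroups of order 14 are possible by Lagrange.
The subgroups of order 14 are: {e, r, r^2, r^3, r^4, r^5, r^6, r^7, r^8, r^9, r^10, r^11, r^12, r^13}; {e, r^2, r^4, r^6, r^8, r^10, r^12, s, r^2s, r^4s, r^6s, r^8s, r^10s, r^12s}; {e, r^2, r^4, r^6, r^8, r^10, r^12, rs, r^3s, r^5s, r^7s, r^9s, r^11s, r^13s}.
So G has 3 subgroups of order 14.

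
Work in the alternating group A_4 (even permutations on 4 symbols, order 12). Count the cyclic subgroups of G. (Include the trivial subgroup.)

8

A cyclic subgroup of order d is generated by each of its φ(d) elements of order d, so the cyclic subgroups of order d number (#elements of order d)/φ(d).
Cyclic subgroups by order — order 1: 1; order 2: 3; order 3: 4.
Total: 8.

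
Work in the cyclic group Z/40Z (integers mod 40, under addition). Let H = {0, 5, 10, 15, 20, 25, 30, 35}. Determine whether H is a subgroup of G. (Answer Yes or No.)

|H| = 8 divides |G| = 40, consistent with Lagrange.
H contains the identity, every element's inverse is in H, and H is closed under +: it is a subgroup.
In fact H = ⟨35⟩.

Yes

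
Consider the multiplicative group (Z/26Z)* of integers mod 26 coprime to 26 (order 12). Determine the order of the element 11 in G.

12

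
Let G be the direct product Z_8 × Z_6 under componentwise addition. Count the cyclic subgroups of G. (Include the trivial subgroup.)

Group the elements of G by the cyclic subgroup they generate; each cyclic subgroup of order d accounts for φ(d) elements.
Cyclic subgroups by order — order 1: 1; order 2: 3; order 3: 1; order 4: 2; order 6: 3; order 8: 2; order 12: 2; order 24: 2.
Total: 16.

16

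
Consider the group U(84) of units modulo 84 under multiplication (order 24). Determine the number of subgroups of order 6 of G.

|G| = 24 and 6 | 24, so subgroups of order 6 are possible by Lagrange.
The subgroups of order 6 are: {1, 11, 23, 25, 37, 71}; {1, 13, 25, 37, 61, 73}; {1, 5, 17, 25, 37, 41}; {1, 19, 25, 31, 37, 55}; … (7 in all).
So G has 7 subgroups of order 6.

7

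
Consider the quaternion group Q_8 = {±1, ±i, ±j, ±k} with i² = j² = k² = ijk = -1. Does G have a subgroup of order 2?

2 | 8. A subgroup of order 2 is {1, -1}.

Yes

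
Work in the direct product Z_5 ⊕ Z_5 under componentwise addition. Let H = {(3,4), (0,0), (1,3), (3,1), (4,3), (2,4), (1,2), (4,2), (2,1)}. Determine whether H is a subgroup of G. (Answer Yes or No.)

No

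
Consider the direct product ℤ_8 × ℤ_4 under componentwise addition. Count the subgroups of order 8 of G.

7

|G| = 32 and 8 | 32, so subgroups of order 8 are possible by Lagrange.
The subgroups of order 8 are: {(0,0), (0,1), (0,2), (0,3), (4,0), (4,1), (4,2), (4,3)}; {(0,0), (0,2), (2,0), (2,2), (4,0), (4,2), (6,0), (6,2)}; {(0,0), (0,2), (2,1), (2,3), (4,0), (4,2), (6,1), (6,3)}; {(0,0), (1,0), (2,0), (3,0), (4,0), (5,0), (6,0), (7,0)}; … (7 in all).
So G has 7 subgroups of order 8.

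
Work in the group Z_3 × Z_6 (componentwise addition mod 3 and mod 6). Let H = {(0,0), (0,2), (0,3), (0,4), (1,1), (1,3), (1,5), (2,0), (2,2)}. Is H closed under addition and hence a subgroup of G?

No

(1,5) ∈ H but its inverse (2,1) ∉ H, so H is not a subgroup.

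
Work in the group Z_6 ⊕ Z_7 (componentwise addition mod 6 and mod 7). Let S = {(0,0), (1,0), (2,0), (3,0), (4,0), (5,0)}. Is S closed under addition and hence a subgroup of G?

Yes

|S| = 6 divides |G| = 42, consistent with Lagrange.
S contains the identity, every element's inverse is in S, and S is closed under +: it is a subgroup.
In fact S = ⟨(5,0)⟩.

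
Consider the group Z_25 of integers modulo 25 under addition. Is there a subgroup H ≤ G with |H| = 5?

Yes

5 | 25. A subgroup of order 5 is {0, 5, 10, 15, 20}.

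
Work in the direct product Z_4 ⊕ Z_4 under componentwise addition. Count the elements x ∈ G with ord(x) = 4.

12

An element (a,b) has order lcm(ord(a), ord(b)); count pairs with lcm equal to 4.
Enumerating gives 12 such elements.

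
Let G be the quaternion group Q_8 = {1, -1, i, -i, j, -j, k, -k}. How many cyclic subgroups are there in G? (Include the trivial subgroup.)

5

Group the elements of G by the cyclic subgroup they generate; each cyclic subgroup of order d accounts for φ(d) elements.
Cyclic subgroups by order — order 1: 1; order 2: 1; order 4: 3.
Total: 5.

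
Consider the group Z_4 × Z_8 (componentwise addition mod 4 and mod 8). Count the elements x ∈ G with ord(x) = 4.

12

An element (a,b) has order lcm(ord(a), ord(b)); count pairs with lcm equal to 4.
Enumerating gives 12 such elements.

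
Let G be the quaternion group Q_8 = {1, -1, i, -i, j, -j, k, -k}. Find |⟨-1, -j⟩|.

|⟨-1⟩| = 2 and |⟨-j⟩| = 4, so |H| is a multiple of lcm(2, 4) = 4 and divides |G| = 8.
Closing under the operation: H = {1, -1, j, -j}, so |H| = 4.

4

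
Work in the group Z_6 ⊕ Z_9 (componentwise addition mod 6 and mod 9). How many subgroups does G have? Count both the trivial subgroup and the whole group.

20

|G| = 54, so by Lagrange every subgroup order divides 54. Divisors: 1, 2, 3, 6, 9, 18, 27, 54.
Subgroups by order — order 1: 1; order 2: 1; order 3: 4; order 6: 4; order 9: 4; order 18: 4; order 27: 1; order 54: 1.
Total: 1 + 1 + 4 + 4 + 4 + 4 + 1 + 1 = 20.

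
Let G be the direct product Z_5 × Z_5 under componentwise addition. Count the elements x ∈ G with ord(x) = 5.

24

An element (a,b) has order lcm(ord(a), ord(b)); count pairs with lcm equal to 5.
Enumerating gives 24 such elements.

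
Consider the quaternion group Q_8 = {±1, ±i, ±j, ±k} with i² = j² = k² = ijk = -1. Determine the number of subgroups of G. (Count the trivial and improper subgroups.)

|G| = 8, so by Lagrange every subgroup order divides 8. Divisors: 1, 2, 4, 8.
Subgroups by order — order 1: 1; order 2: 1; order 4: 3; order 8: 1.
Total: 1 + 1 + 3 + 1 = 6.

6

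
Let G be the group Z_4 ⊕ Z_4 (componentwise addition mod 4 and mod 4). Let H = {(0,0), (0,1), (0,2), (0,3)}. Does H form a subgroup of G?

Yes

|H| = 4 divides |G| = 16, consistent with Lagrange.
H contains the identity, every element's inverse is in H, and H is closed under +: it is a subgroup.
In fact H = ⟨(0,1)⟩.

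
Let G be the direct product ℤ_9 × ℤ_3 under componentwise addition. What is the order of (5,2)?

9

The order of (5,2) in Z_9 × Z_3 is lcm(ord(5) in Z_9, ord(2) in Z_3).
ord(5) = 9 and ord(2) = 3, so |⟨(5,2)⟩| = lcm(9, 3) = 9.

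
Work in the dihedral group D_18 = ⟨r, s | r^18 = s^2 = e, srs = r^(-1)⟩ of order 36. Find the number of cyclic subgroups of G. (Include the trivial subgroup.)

24

Each element a generates a cyclic subgroup ⟨a⟩; distinct elements may generate the same one (a cyclic group of order d has φ(d) generators).
Cyclic subgroups by order — order 1: 1; order 2: 19; order 3: 1; order 6: 1; order 9: 1; order 18: 1.
Total: 24.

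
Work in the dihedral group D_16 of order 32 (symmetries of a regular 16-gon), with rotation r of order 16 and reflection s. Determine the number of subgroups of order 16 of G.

|G| = 32 and 16 | 32, so subgroups of order 16 are possible by Lagrange.
The subgroups of order 16 are: {e, r, r^2, r^3, r^4, r^5, r^6, r^7, r^8, r^9, r^10, r^11, r^12, r^13, r^14, r^15}; {e, r^2, r^4, r^6, r^8, r^10, r^12, r^14, s, r^2s, r^4s, r^6s, r^8s, r^10s, r^12s, r^14s}; {e, r^2, r^4, r^6, r^8, r^10, r^12, r^14, rs, r^3s, r^5s, r^7s, r^9s, r^11s, r^13s, r^15s}.
So G has 3 subgroups of order 16.

3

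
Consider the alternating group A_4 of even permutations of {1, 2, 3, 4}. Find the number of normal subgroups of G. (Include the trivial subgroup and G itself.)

3

G has 10 subgroups. Checking conjugation-invariance by order — order 1: 1/1 normal; order 2: 0/3 normal; order 3: 0/4 normal; order 4: 1/1 normal; order 12: 1/1 normal.
Total normal subgroups: 3.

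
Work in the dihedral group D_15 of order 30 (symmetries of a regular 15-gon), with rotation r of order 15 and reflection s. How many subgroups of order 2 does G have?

|G| = 30 and 2 | 30, so subgroups of order 2 are possible by Lagrange.
The subgroups of order 2 are: {e, r^10s}; {e, r^11s}; {e, r^12s}; {e, r^13s}; … (15 in all).
So G has 15 subgroups of order 2.

15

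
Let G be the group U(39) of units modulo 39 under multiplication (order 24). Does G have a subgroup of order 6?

Yes

6 | 24. A subgroup of order 6 is {1, 4, 10, 16, 22, 25}.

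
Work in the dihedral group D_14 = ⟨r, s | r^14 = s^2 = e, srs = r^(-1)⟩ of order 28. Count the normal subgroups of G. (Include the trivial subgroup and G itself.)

7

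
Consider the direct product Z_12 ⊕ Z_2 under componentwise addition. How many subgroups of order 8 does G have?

1

|G| = 24 and 8 | 24, so subgroups of order 8 are possible by Lagrange.
The subgroups of order 8 are: {(0,0), (0,1), (3,0), (3,1), (6,0), (6,1), (9,0), (9,1)}.
So G has 1 subgroup of order 8.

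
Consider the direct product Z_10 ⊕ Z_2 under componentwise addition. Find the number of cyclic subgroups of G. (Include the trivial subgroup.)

8

Each element a generates a cyclic subgroup ⟨a⟩; distinct elements may generate the same one (a cyclic group of order d has φ(d) generators).
Cyclic subgroups by order — order 1: 1; order 2: 3; order 5: 1; order 10: 3.
Total: 8.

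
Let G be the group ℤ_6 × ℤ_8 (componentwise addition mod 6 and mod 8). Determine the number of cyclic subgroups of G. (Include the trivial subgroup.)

16

A cyclic subgroup of order d is generated by each of its φ(d) elements of order d, so the cyclic subgroups of order d number (#elements of order d)/φ(d).
Cyclic subgroups by order — order 1: 1; order 2: 3; order 3: 1; order 4: 2; order 6: 3; order 8: 2; order 12: 2; order 24: 2.
Total: 16.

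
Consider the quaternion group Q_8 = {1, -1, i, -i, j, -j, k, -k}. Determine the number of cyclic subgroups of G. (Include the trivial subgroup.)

Each element a generates a cyclic subgroup ⟨a⟩; distinct elements may generate the same one (a cyclic group of order d has φ(d) generators).
Cyclic subgroups by order — order 1: 1; order 2: 1; order 4: 3.
Total: 5.

5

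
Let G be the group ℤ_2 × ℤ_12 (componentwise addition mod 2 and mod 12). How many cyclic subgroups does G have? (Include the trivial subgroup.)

A cyclic subgroup of order d is generated by each of its φ(d) elements of order d, so the cyclic subgroups of order d number (#elements of order d)/φ(d).
Cyclic subgroups by order — order 1: 1; order 2: 3; order 3: 1; order 4: 2; order 6: 3; order 12: 2.
Total: 12.

12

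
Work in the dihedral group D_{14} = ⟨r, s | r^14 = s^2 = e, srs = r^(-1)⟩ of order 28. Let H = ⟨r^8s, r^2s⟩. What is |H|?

|⟨r^8s⟩| = 2 and |⟨r^2s⟩| = 2, so |H| is a multiple of lcm(2, 2) = 2 and divides |G| = 28.
Closing under the operation: H = {e, r^2, r^4, r^6, r^8, r^10, r^12, s, r^2s, r^4s, r^6s, r^8s, r^10s, r^12s}, so |H| = 14.

14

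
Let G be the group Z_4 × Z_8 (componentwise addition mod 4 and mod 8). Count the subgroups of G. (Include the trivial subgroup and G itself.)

|G| = 32, so by Lagrange every subgroup order divides 32. Divisors: 1, 2, 4, 8, 16, 32.
Subgroups by order — order 1: 1; order 2: 3; order 4: 7; order 8: 7; order 16: 3; order 32: 1.
Total: 1 + 3 + 7 + 7 + 3 + 1 = 22.

22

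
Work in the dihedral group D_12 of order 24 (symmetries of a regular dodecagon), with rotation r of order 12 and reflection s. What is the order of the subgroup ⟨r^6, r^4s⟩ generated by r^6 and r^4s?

|⟨r^6⟩| = 2 and |⟨r^4s⟩| = 2, so |H| is a multiple of lcm(2, 2) = 2 and divides |G| = 24.
Closing under the operation: H = {e, r^6, r^4s, r^10s}, so |H| = 4.

4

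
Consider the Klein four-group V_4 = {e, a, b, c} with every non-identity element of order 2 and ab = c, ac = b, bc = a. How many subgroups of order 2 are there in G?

3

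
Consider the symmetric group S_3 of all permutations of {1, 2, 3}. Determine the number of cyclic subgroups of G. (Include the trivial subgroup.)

5

A cyclic subgroup of order d is generated by each of its φ(d) elements of order d, so the cyclic subgroups of order d number (#elements of order d)/φ(d).
Cyclic subgroups by order — order 1: 1; order 2: 3; order 3: 1.
Total: 5.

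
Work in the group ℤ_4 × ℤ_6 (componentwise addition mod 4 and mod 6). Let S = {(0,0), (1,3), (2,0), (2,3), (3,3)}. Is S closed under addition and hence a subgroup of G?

|S| = 5 does not divide |G| = 24, so by Lagrange S is not a subgroup.

No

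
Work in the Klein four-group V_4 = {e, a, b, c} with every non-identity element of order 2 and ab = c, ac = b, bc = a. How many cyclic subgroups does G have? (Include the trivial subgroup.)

Group the elements of G by the cyclic subgroup they generate; each cyclic subgroup of order d accounts for φ(d) elements.
Cyclic subgroups by order — order 1: 1; order 2: 3.
Total: 4.

4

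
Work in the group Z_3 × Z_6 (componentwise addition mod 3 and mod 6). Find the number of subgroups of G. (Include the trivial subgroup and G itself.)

12

|G| = 18, so by Lagrange every subgroup order divides 18. Divisors: 1, 2, 3, 6, 9, 18.
Subgroups by order — order 1: 1; order 2: 1; order 3: 4; order 6: 4; order 9: 1; order 18: 1.
Total: 1 + 1 + 4 + 4 + 1 + 1 = 12.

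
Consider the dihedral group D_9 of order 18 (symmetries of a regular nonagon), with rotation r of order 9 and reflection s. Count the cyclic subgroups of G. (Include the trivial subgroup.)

12

Each element a generates a cyclic subgroup ⟨a⟩; distinct elements may generate the same one (a cyclic group of order d has φ(d) generators).
Cyclic subgroups by order — order 1: 1; order 2: 9; order 3: 1; order 9: 1.
Total: 12.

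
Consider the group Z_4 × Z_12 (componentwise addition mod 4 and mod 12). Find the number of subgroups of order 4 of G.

7

|G| = 48 and 4 | 48, so subgroups of order 4 are possible by Lagrange.
The subgroups of order 4 are: {(0,0), (0,3), (0,6), (0,9)}; {(0,0), (0,6), (2,0), (2,6)}; {(0,0), (0,6), (2,3), (2,9)}; {(0,0), (1,0), (2,0), (3,0)}; … (7 in all).
So G has 7 subgroups of order 4.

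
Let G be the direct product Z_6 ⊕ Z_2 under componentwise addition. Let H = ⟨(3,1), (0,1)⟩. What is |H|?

4

|⟨(3,1)⟩| = 2 and |⟨(0,1)⟩| = 2, so |H| is a multiple of lcm(2, 2) = 2 and divides |G| = 12.
Closing under the operation: H = {(0,0), (0,1), (3,0), (3,1)}, so |H| = 4.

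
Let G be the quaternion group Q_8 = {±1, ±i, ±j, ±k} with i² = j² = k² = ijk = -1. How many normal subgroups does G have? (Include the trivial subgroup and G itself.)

G has 6 subgroups. Checking conjugation-invariance by order — order 1: 1/1 normal; order 2: 1/1 normal; order 4: 3/3 normal; order 8: 1/1 normal.
Total normal subgroups: 6.

6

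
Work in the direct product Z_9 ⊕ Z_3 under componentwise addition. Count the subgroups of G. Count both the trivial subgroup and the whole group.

10

|G| = 27, so by Lagrange every subgroup order divides 27. Divisors: 1, 3, 9, 27.
Subgroups by order — order 1: 1; order 3: 4; order 9: 4; order 27: 1.
Total: 1 + 4 + 4 + 1 = 10.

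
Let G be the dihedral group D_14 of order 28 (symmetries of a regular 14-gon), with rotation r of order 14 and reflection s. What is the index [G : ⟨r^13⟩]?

|⟨r^13⟩| = 14 and |G| = 28.
By Lagrange, [G : H] = |G|/|H| = 28/14 = 2.

2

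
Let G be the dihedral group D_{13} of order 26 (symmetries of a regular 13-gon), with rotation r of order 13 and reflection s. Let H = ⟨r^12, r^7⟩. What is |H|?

13

|⟨r^12⟩| = 13 and |⟨r^7⟩| = 13, so |H| is a multiple of lcm(13, 13) = 13 and divides |G| = 26.
Closing under the operation: H = {e, r, r^2, r^3, r^4, r^5, r^6, r^7, r^8, r^9, r^10, r^11, r^12}, so |H| = 13.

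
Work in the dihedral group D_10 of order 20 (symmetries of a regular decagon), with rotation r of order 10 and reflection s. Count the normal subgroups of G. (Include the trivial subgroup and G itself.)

7

G has 22 subgroups. Checking conjugation-invariance by order — order 1: 1/1 normal; order 2: 1/11 normal; order 4: 0/5 normal; order 5: 1/1 normal; order 10: 3/3 normal; order 20: 1/1 normal.
Total normal subgroups: 7.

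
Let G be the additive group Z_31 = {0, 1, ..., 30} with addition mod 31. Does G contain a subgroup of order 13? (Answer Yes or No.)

13 does not divide |G| = 31, so by Lagrange no subgroup of order 13 exists.

No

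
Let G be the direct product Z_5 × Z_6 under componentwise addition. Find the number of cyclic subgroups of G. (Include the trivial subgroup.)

Each element a generates a cyclic subgroup ⟨a⟩; distinct elements may generate the same one (a cyclic group of order d has φ(d) generators).
Cyclic subgroups by order — order 1: 1; order 2: 1; order 3: 1; order 5: 1; order 6: 1; order 10: 1; order 15: 1; order 30: 1.
Total: 8.

8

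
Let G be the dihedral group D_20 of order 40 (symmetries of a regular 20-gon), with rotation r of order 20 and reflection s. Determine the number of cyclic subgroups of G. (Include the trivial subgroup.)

Each element a generates a cyclic subgroup ⟨a⟩; distinct elements may generate the same one (a cyclic group of order d has φ(d) generators).
Cyclic subgroups by order — order 1: 1; order 2: 21; order 4: 1; order 5: 1; order 10: 1; order 20: 1.
Total: 26.

26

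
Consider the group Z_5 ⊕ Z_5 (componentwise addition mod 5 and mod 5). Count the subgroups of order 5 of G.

|G| = 25 and 5 | 25, so subgroups of order 5 are possible by Lagrange.
The subgroups of order 5 are: {(0,0), (0,1), (0,2), (0,3), (0,4)}; {(0,0), (1,0), (2,0), (3,0), (4,0)}; {(0,0), (1,1), (2,2), (3,3), (4,4)}; {(0,0), (1,2), (2,4), (3,1), (4,3)}; … (6 in all).
So G has 6 subgroups of order 5.

6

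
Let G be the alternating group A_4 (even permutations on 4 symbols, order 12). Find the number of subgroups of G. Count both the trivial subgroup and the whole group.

10

|G| = 12, so by Lagrange every subgroup order divides 12. Divisors: 1, 2, 3, 4, 6, 12.
Subgroups by order — order 1: 1; order 2: 3; order 3: 4; order 4: 1; order 6: 0; order 12: 1.
Total: 1 + 3 + 4 + 1 + 0 + 1 = 10.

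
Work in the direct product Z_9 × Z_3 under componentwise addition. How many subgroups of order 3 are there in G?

4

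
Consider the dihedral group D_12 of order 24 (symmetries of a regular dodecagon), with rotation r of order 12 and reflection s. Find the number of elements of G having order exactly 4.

2

The elements of order 4 are: r^3, r^9.
That's 2.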